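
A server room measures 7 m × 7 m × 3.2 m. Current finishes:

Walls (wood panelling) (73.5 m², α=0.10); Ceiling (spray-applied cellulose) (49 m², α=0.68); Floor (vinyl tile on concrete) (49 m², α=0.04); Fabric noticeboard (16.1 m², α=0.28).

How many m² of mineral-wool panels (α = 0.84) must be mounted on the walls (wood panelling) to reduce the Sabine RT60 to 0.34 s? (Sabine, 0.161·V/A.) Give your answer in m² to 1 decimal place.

36.6

Total absorption A₁ = 73.5*0.10 + 49*0.68 + 49*0.04 + 16.1*0.28
  = 7.350 + 33.320 + 1.960 + 4.508 = 47.138 m² sabins.
Required A₂ = 0.161·156.8/0.34 = 74.249 sabins.
ΔA needed = 74.249 − 47.138 = 27.111 sabins.
Each m² of panel replacing the walls (wood panelling) adds (0.84 − 0.10) = 0.74 sabins.
Panel area = 27.111 / 0.74 = 36.6 m².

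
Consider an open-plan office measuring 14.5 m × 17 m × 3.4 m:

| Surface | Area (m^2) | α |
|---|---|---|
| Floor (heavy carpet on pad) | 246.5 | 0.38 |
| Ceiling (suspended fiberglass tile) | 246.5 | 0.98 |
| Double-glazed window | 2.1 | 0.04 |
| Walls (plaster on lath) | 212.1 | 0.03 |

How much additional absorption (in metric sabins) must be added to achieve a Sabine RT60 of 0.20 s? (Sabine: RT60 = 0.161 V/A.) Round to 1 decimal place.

333.0 sabins

Summing Sᵢαᵢ: 93.670 + 241.570 + 0.084 + 6.363 → A₁ = 341.687 sabins.
Target A₂ = 0.161·838.1/0.20 = 674.670 sabins (V = 838.1 m³).
Additional absorption ΔA = 674.670 − 341.687 = 333.0 sabins.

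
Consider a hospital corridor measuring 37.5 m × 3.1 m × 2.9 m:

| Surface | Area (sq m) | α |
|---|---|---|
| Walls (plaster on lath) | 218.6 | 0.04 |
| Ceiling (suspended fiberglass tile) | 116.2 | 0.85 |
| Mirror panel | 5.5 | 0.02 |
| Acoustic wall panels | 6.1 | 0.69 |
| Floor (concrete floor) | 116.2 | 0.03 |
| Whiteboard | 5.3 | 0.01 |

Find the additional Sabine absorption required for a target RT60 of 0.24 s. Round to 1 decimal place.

Total absorption A₁ = 218.6·0.04 + 116.2·0.85 + 5.5·0.02 + 6.1·0.69 + 116.2·0.03 + 5.3·0.01
  = 8.744 + 98.770 + 0.110 + 4.209 + 3.486 + 0.053 = 115.372 sq m sabins.
V = 337.125 m³. Required absorption A₂ = 0.161 × 337.125 / 0.24 = 226.155 sabins.
Additional absorption ΔA = 226.155 − 115.372 = 110.8 sabins.

110.8 sabins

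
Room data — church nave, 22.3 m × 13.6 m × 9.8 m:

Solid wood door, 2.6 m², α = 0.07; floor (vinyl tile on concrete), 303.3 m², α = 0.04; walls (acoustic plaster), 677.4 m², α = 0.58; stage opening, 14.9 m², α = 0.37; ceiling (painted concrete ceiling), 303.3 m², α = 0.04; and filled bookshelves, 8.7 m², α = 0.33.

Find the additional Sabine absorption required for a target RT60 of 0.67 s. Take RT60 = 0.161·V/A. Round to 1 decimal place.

288.5 sabins

Summing Sᵢαᵢ: 0.182 + 12.132 + 392.892 + 5.513 + 12.132 + 2.871 → A₁ = 425.722 sabins.
For T = 0.67 s, need A₂ = 0.161·V/T = 0.161·2972.144/0.67 = 714.202 sabins.
ΔA = A₂ − A₁ = 714.202 − 425.722 = 288.5 sabins.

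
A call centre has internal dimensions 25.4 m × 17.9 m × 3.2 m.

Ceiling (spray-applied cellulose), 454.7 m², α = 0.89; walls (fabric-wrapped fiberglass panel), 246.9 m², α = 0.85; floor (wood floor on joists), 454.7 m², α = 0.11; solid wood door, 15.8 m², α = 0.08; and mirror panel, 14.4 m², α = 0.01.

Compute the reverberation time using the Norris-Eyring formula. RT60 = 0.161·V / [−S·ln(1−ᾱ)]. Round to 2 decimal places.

0.24 sec

Total surface area S = 454.7 + 246.9 + 454.7 + 15.8 + 14.4 = 1186.5 m².
Σ(Sᵢαᵢ) = 454.7×0.89 + 246.9×0.85 + 454.7×0.11 + 15.8×0.08 + 14.4×0.01 = 665.973.
ᾱ = 665.973 / 1186.5 = 0.5613.
Eyring denominator: −S ln(1−ᾱ) = 977.604.
V = 25.4 × 17.9 × 3.2 = 1454.912 m³.
T = 0.161·V/[−S·ln(1−ᾱ)] = 0.161·1454.912/977.604 = 0.24 s.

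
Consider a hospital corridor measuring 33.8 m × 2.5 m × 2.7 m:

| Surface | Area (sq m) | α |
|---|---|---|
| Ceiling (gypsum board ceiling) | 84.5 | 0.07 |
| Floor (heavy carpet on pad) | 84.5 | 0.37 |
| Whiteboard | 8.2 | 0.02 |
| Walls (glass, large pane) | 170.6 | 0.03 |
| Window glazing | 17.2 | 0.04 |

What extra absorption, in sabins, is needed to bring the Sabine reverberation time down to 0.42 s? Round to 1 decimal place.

Summing Sᵢαᵢ: 5.915 + 31.265 + 0.164 + 5.118 + 0.688 → A₁ = 43.150 sabins.
Target A₂ = 0.161·228.15/0.42 = 87.458 sabins (V = 228.15 m³).
Shortfall: 87.458 − 43.150 = 44.3 sabins.

44.3 sabins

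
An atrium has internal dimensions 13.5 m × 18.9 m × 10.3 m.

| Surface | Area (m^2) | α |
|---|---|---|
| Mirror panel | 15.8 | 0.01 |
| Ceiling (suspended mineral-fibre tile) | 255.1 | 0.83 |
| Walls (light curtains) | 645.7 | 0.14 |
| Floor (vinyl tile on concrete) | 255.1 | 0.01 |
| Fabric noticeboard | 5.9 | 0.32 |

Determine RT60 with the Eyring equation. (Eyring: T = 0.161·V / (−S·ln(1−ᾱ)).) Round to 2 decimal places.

1.19 s

S = Σ Sᵢ = 1177.6 m^2.
Absorption A = 15.8×0.01 + 255.1×0.83 + 645.7×0.14 + 255.1×0.01 + 5.9×0.32 = 306.728 sabins.
Mean coefficient ᾱ = A/S = 0.2605.
Eyring denominator: −S ln(1−ᾱ) = 355.377.
V = 13.5 × 18.9 × 10.3 = 2628.045 m³.
RT60 = 0.161 × 2628.045 / 355.377 = 1.19 s.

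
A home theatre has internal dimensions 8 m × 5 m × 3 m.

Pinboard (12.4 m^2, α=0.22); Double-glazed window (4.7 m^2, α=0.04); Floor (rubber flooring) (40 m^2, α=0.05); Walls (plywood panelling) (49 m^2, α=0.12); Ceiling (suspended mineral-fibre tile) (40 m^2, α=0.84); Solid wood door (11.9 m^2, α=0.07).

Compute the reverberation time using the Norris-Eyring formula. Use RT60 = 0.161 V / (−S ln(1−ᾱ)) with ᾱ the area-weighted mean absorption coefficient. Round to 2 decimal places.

Total surface area S = 12.4 + 4.7 + 40 + 49 + 40 + 11.9 = 158.0 m^2.
Absorption A = 12.4×0.22 + 4.7×0.04 + 40×0.05 + 49×0.12 + 40×0.84 + 11.9×0.07 = 45.229 sabins.
Mean coefficient ᾱ = A/S = 0.2863.
−S·ln(1−ᾱ) = −158.0 × ln(1 − 0.2863) = 53.292.
V = 8 × 5 × 3 = 120 m³.
RT60 = 0.161 × 120 / 53.292 = 0.36 s.

0.36 s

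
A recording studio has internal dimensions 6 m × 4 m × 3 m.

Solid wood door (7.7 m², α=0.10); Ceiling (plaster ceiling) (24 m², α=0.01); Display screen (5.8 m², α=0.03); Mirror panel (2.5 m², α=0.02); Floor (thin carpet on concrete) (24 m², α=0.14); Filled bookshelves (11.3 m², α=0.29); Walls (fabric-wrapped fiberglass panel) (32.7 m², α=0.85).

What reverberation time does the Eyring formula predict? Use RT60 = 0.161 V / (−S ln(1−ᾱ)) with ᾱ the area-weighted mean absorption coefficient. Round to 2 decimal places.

S = Σ Sᵢ = 108.0 m².
Absorption A = 7.7·0.10 + 24·0.01 + 5.8·0.03 + 2.5·0.02 + 24·0.14 + 11.3·0.29 + 32.7·0.85 = 35.666 sabins.
ᾱ = 35.666 / 108.0 = 0.3302.
−S·ln(1−ᾱ) = −108.0 × ln(1 − 0.3302) = 43.284.
V = 6 × 4 × 3 = 72 m³.
T = 0.161·V/[−S·ln(1−ᾱ)] = 0.161·72/43.284 = 0.27 s.

0.27 s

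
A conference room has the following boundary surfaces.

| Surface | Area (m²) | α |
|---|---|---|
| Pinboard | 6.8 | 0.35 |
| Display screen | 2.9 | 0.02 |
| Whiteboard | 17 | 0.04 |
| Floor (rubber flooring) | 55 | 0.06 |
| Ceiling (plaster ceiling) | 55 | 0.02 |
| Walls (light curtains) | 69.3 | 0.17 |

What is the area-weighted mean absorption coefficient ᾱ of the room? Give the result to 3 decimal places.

S = Σ Sᵢ = 6.8 + 2.9 + 17 + 55 + 55 + 69.3 = 206.0 m².
A = 6.8*0.35 + 2.9*0.02 + 17*0.04 + 55*0.06 + 55*0.02 + 69.3*0.17 = 19.299 sabins.
ᾱ = 19.299 / 206.0 = 0.094.

0.094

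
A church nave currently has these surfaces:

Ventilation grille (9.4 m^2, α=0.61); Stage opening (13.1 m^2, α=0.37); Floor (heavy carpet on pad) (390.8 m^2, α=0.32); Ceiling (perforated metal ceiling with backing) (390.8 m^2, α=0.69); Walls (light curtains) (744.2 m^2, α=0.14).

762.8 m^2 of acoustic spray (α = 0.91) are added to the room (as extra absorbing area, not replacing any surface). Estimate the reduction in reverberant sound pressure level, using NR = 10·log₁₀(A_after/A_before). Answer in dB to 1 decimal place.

3.7 dB

A_before = Σ Sᵢαᵢ = 9.4×0.61 + 13.1×0.37 + 390.8×0.32 + 390.8×0.69 + 744.2×0.14 = 509.477 sabins.
Treatment contributes 762.8·0.91 = 694.148 sabins.
New total A_after = 1203.625 sabins.
NR = 10·log₁₀(1203.625/509.477) = 3.7 dB.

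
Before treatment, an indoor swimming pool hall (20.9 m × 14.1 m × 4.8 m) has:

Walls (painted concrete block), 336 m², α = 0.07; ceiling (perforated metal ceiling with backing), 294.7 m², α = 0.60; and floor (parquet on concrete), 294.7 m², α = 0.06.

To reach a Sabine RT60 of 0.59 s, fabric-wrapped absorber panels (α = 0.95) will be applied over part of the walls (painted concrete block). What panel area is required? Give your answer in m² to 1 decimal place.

Total absorption A₁ = 336×0.07 + 294.7×0.60 + 294.7×0.06
  = 23.520 + 176.820 + 17.682 = 218.022 m² sabins.
Required A₂ = 0.161·1414.512/0.59 = 385.994 sabins.
ΔA needed = 385.994 − 218.022 = 167.972 sabins.
Each m² of panel replacing the walls (painted concrete block) adds (0.95 − 0.07) = 0.88 sabins.
Area = ΔA/Δα = 167.972/0.88 = 190.9 m².

190.9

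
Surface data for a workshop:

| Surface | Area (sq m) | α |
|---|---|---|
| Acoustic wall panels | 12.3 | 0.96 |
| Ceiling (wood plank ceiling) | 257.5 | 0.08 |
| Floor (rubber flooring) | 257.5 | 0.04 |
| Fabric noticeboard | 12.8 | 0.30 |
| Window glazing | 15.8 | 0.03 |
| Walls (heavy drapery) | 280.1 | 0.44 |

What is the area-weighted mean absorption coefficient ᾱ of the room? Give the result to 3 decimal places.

0.204

Total surface area S = 836.0 sq m.
Weighted sum Σ Sα = 170.266.
ᾱ = 170.266 / 836.0 = 0.204.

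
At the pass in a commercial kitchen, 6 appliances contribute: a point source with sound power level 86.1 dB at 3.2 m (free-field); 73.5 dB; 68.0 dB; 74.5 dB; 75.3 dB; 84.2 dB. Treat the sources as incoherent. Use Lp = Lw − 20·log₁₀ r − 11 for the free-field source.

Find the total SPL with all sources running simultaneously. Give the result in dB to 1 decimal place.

85.5 dB

Source at 3.2 m: Lp = 86.1 − 20·log₁₀(3.2) − 11 = 65.0 dB.
Converting to relative power and adding: 10^(65.0/10) + 10^(73.5/10) + 10^(68.0/10) + 10^(74.5/10) + 10^(75.3/10) + 10^(84.2/10) = 3.57e+08.
Combined level = 10 log₁₀(3.57e+08) = 85.5 dB.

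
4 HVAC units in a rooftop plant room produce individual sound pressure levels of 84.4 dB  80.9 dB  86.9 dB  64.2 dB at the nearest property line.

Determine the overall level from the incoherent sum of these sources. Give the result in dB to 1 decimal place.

Sum in the linear (power) domain: Σ 10^(Lᵢ/10) = 10^(84.4/10) + 10^(80.9/10) + 10^(86.9/10) + 10^(64.2/10) = 8.909e+08.
Combined level = 10 log₁₀(8.909e+08) = 89.5 dB.

89.5 dB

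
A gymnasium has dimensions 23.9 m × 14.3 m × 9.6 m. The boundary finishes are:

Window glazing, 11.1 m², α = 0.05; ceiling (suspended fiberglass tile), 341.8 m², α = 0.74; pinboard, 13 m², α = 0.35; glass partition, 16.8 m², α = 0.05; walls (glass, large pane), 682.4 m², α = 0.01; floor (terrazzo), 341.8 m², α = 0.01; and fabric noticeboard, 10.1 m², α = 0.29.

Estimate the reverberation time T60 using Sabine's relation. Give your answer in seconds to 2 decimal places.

A = Σ Sᵢαᵢ = 11.1×0.05 + 341.8×0.74 + 13×0.35 + 16.8×0.05 + 682.4×0.01 + 341.8×0.01 + 10.1×0.29 = 272.048 sabins.
Volume V = 23.9 × 14.3 × 9.6 = 3280.992 m³.
RT60 = 0.161 · V / A = 0.161 × 3280.992 / 272.048 = 1.94 s.

1.94 sec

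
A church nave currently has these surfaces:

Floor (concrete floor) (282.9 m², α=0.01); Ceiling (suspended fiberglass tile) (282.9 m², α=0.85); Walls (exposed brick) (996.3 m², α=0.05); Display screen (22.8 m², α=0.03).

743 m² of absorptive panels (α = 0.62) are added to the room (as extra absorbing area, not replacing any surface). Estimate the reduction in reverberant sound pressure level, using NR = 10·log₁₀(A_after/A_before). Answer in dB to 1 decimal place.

4.1 dB

A_before = Σ Sᵢαᵢ = 282.9×0.01 + 282.9×0.85 + 996.3×0.05 + 22.8×0.03 = 293.793 sabins.
Treatment contributes 743·0.62 = 460.660 sabins.
New total A_after = 754.453 sabins.
NR = 10·log₁₀(754.453/293.793) = 4.1 dB.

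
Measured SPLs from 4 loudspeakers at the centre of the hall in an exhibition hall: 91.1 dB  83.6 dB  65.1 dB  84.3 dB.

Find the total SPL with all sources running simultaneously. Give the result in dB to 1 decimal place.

Σ 10^(Lᵢ/10) = 1.79e+09.
Combined level = 10 log₁₀(1.79e+09) = 92.5 dB.

92.5 dB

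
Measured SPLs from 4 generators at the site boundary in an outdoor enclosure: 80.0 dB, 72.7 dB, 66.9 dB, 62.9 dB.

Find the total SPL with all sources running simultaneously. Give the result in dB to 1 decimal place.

81.0 dB

Sum in the linear (power) domain: Σ 10^(Lᵢ/10) = 10^(80.0/10) + 10^(72.7/10) + 10^(66.9/10) + 10^(62.9/10) = 1.255e+08.
Back to dB: 10·log₁₀ Σ = 81.0 dB.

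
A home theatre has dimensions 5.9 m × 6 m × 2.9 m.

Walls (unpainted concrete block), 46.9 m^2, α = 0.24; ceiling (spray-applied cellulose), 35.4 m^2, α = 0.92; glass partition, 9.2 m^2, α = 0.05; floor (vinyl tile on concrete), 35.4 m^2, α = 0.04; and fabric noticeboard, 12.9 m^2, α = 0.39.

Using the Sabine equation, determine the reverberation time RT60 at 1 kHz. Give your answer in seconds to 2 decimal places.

Equivalent absorption area: A = 46.9·0.24 + 35.4·0.92 + 9.2·0.05 + 35.4·0.04 + 12.9·0.39 = 50.731 m^2.
Volume V = 5.9 × 6 × 2.9 = 102.66 m³.
T = 0.161 V/A = 0.161·102.66/50.731 = 0.33 s.

0.33 sec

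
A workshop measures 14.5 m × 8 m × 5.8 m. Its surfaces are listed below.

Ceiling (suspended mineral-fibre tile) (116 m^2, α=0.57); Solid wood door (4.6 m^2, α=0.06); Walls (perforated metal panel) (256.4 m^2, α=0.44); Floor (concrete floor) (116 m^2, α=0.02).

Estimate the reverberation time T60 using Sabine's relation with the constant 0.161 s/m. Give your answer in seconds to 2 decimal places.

0.60 s

Summing Sᵢαᵢ: 66.120 + 0.276 + 112.816 + 2.320 → A = 181.532 sabins.
Volume V = 14.5 × 8 × 5.8 = 672.8 m³.
T = 0.161 V/A = 0.161·672.8/181.532 = 0.60 s.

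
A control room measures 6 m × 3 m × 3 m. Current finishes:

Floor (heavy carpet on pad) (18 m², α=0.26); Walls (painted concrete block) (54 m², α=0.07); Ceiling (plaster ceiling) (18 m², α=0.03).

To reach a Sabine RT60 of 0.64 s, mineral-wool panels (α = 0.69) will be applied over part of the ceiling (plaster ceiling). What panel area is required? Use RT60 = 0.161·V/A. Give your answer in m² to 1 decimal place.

Summing Sᵢαᵢ: 4.680 + 3.780 + 0.540 → A₁ = 9.000 sabins.
V = 54 m³. Target absorption A₂ = 0.161 × 54 / 0.64 = 13.584 sabins.
ΔA needed = 13.584 − 9.000 = 4.584 sabins.
Net gain per m²: Δα = 0.69 − 0.03 = 0.66.
Panel area = 4.584 / 0.66 = 6.9 m².

6.9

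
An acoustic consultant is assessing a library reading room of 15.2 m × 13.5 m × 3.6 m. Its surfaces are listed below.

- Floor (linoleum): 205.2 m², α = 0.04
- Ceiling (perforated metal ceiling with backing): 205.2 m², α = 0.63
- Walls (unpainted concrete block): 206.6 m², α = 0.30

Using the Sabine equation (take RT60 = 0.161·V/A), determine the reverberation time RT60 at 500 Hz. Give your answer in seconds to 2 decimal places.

0.60 s

Equivalent absorption area: A = 205.2·0.04 + 205.2·0.63 + 206.6·0.30 = 199.464 m².
Volume V = 15.2 × 13.5 × 3.6 = 738.72 m³.
T = 0.161 V/A = 0.161·738.72/199.464 = 0.60 s.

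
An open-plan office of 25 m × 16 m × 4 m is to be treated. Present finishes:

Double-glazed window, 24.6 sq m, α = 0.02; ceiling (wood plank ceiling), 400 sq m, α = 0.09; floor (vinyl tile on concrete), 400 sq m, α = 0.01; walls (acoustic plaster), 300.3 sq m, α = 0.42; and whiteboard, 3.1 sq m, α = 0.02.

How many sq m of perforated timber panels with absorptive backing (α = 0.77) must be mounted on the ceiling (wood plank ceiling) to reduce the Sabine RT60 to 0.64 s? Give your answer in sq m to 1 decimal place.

A₁ = Σ Sᵢαᵢ = 24.6*0.02 + 400*0.09 + 400*0.01 + 300.3*0.42 + 3.1*0.02 = 166.680 sabins.
Required A₂ = 0.161·1600/0.64 = 402.500 sabins.
ΔA needed = 402.500 − 166.680 = 235.820 sabins.
Net gain per sq m: Δα = 0.77 − 0.09 = 0.68.
Panel area = 235.820 / 0.68 = 346.8 sq m.

346.8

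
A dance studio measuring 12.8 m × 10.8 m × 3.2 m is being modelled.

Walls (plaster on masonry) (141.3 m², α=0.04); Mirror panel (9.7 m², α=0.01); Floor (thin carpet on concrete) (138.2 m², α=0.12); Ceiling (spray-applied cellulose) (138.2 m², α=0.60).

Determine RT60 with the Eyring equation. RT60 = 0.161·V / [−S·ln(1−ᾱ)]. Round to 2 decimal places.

0.59 seconds

Total surface area S = 141.3 + 9.7 + 138.2 + 138.2 = 427.4 m².
Σ(Sᵢαᵢ) = 141.3×0.04 + 9.7×0.01 + 138.2×0.12 + 138.2×0.60 = 105.253.
ᾱ = 105.253 / 427.4 = 0.2463.
−S·ln(1−ᾱ) = −427.4 × ln(1 − 0.2463) = 120.852.
V = 12.8 × 10.8 × 3.2 = 442.368 m³.
T = 0.161·V/[−S·ln(1−ᾱ)] = 0.161·442.368/120.852 = 0.59 s.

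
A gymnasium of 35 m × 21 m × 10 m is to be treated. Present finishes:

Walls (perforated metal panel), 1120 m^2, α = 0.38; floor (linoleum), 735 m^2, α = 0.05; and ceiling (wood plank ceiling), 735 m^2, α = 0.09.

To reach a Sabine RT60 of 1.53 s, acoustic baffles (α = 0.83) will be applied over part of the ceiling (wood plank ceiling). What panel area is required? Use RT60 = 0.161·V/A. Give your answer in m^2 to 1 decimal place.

331.0

Total absorption A₁ = 1120·0.38 + 735·0.05 + 735·0.09
  = 425.600 + 36.750 + 66.150 = 528.500 m^2 sabins.
V = 7350 m³. Target absorption A₂ = 0.161 × 7350 / 1.53 = 773.431 sabins.
Absorption to add: 773.431 − 528.500 = 244.931 sabins.
Each m^2 of panel replacing the ceiling (wood plank ceiling) adds (0.83 − 0.09) = 0.74 sabins.
Panel area = 244.931 / 0.74 = 331.0 m^2.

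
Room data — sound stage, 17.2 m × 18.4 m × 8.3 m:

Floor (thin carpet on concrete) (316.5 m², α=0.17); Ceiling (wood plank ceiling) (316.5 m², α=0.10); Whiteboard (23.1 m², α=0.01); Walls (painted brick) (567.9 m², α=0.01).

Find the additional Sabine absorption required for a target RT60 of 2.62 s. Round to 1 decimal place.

70.1 sabins

Equivalent absorption area: A₁ = 316.5×0.17 + 316.5×0.10 + 23.1×0.01 + 567.9×0.01 = 91.365 m².
For T = 2.62 s, need A₂ = 0.161·V/T = 0.161·2626.784/2.62 = 161.417 sabins.
ΔA = A₂ − A₁ = 161.417 − 91.365 = 70.1 sabins.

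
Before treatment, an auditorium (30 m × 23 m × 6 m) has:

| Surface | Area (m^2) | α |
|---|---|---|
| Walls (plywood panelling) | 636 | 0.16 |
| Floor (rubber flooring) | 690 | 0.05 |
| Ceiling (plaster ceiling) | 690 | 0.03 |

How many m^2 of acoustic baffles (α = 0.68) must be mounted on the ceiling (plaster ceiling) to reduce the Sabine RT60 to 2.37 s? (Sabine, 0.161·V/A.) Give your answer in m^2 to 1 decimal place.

A₁ = Σ Sᵢαᵢ = 636·0.16 + 690·0.05 + 690·0.03 = 156.960 sabins.
V = 4140 m³. Target absorption A₂ = 0.161 × 4140 / 2.37 = 281.241 sabins.
Absorption to add: 281.241 − 156.960 = 124.281 sabins.
Net gain per m^2: Δα = 0.68 − 0.03 = 0.65.
Panel area = 124.281 / 0.65 = 191.2 m^2.

191.2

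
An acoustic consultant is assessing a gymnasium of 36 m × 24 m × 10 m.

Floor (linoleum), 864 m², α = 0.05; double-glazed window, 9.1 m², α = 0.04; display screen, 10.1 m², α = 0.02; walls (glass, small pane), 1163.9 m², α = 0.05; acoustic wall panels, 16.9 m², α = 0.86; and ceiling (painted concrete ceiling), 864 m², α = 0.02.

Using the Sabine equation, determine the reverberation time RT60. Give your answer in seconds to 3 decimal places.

Total absorption A = 864×0.05 + 9.1×0.04 + 10.1×0.02 + 1163.9×0.05 + 16.9×0.86 + 864×0.02
  = 43.200 + 0.364 + 0.202 + 58.195 + 14.534 + 17.280 = 133.775 m² sabins.
V = 36·24·10 = 8640 m³.
T = 0.161 V/A = 0.161·8640/133.775 = 10.398 s.

10.398 s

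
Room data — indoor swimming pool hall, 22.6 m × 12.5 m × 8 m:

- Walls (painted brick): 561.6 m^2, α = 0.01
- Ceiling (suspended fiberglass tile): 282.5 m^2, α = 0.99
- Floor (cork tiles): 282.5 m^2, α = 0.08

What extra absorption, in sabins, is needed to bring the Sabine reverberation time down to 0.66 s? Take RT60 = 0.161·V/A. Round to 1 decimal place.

243.4 sabins

A₁ = Σ Sᵢαᵢ = 561.6*0.01 + 282.5*0.99 + 282.5*0.08 = 307.891 sabins.
V = 2260 m³. Required absorption A₂ = 0.161 × 2260 / 0.66 = 551.303 sabins.
Additional absorption ΔA = 551.303 − 307.891 = 243.4 sabins.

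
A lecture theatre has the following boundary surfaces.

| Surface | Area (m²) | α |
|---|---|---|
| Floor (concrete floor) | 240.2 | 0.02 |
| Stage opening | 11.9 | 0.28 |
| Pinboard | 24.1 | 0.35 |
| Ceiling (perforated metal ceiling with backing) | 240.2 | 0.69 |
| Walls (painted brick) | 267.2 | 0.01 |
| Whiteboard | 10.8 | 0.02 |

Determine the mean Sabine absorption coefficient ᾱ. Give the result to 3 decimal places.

Total surface area S = 794.4 m².
Weighted sum Σ Sα = 185.197.
ᾱ = A/S = 0.233.

0.233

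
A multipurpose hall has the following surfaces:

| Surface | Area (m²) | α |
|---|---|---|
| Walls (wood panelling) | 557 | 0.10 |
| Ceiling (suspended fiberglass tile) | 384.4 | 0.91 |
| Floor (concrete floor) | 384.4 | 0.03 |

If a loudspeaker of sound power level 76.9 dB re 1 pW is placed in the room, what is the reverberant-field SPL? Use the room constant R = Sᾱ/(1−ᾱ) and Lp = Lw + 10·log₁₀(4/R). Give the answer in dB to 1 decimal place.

Σ(Sᵢαᵢ) = 557×0.10 + 384.4×0.91 + 384.4×0.03 = 417.036; total area S = 1325.8 m².
ᾱ = 417.036/1325.8 = 0.3146; R = Sᾱ/(1−ᾱ) = 417.036/(1−0.3146) = 608.456 m².
Lp = Lw + 10 log₁₀(4/R) = 76.9 -21.82 = 55.1 dB.

55.1 dB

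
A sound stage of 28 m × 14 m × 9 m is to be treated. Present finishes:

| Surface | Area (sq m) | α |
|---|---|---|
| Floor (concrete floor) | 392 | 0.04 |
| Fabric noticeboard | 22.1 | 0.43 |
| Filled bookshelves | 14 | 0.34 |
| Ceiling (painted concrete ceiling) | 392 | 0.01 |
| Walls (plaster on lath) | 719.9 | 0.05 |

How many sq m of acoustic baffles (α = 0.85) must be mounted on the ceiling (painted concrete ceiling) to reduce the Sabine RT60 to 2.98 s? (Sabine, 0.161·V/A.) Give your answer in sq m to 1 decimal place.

Summing Sᵢαᵢ: 15.680 + 9.503 + 4.760 + 3.920 + 35.995 → A₁ = 69.858 sabins.
V = 3528 m³. Target absorption A₂ = 0.161 × 3528 / 2.98 = 190.607 sabins.
Absorption to add: 190.607 − 69.858 = 120.749 sabins.
Each sq m of panel replacing the ceiling (painted concrete ceiling) adds (0.85 − 0.01) = 0.84 sabins.
Area = ΔA/Δα = 120.749/0.84 = 143.7 sq m.

143.7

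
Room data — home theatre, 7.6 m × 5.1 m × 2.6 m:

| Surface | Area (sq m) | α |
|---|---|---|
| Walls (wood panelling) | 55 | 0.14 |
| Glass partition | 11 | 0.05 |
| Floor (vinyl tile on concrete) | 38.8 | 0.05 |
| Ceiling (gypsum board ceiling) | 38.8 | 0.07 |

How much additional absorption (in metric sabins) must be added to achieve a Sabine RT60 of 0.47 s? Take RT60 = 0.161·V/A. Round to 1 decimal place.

Total absorption A₁ = 55×0.14 + 11×0.05 + 38.8×0.05 + 38.8×0.07
  = 7.700 + 0.550 + 1.940 + 2.716 = 12.906 sq m sabins.
V = 100.776 m³. Required absorption A₂ = 0.161 × 100.776 / 0.47 = 34.521 sabins.
Additional absorption ΔA = 34.521 − 12.906 = 21.6 sabins.

21.6 sabins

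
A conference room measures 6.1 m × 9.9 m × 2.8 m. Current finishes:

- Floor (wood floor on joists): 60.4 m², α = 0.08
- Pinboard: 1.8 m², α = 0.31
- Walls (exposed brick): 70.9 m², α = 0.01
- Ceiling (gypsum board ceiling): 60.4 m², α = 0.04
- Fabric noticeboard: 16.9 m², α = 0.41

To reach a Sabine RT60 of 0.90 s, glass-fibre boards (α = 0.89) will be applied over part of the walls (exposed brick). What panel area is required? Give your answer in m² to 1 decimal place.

16.8

Total absorption A₁ = 60.4*0.08 + 1.8*0.31 + 70.9*0.01 + 60.4*0.04 + 16.9*0.41
  = 4.832 + 0.558 + 0.709 + 2.416 + 6.929 = 15.444 m² sabins.
Required A₂ = 0.161·169.092/0.90 = 30.249 sabins.
Absorption to add: 30.249 − 15.444 = 14.805 sabins.
Each m² of panel replacing the walls (exposed brick) adds (0.89 − 0.01) = 0.88 sabins.
Area = ΔA/Δα = 14.805/0.88 = 16.8 m².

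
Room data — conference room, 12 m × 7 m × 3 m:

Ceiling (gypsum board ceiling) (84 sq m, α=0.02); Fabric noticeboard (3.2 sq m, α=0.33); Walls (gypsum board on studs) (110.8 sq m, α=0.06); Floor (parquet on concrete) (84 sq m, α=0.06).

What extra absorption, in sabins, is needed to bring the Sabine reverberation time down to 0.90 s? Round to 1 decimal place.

30.7 sabins

Summing Sᵢαᵢ: 1.680 + 1.056 + 6.648 + 5.040 → A₁ = 14.424 sabins.
V = 252 m³. Required absorption A₂ = 0.161 × 252 / 0.90 = 45.080 sabins.
Additional absorption ΔA = 45.080 − 14.424 = 30.7 sabins.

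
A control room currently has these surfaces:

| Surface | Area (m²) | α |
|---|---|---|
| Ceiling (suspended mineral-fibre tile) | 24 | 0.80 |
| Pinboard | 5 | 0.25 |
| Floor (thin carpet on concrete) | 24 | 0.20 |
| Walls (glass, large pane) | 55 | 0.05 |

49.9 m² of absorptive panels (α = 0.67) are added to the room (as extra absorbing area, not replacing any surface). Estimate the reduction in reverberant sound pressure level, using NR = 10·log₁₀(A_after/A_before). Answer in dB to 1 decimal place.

3.4 dB

Total absorption A_before = 24×0.80 + 5×0.25 + 24×0.20 + 55×0.05
  = 19.200 + 1.250 + 4.800 + 2.750 = 28.000 m² sabins.
Treatment contributes 49.9·0.67 = 33.433 sabins.
A_after = 28.000 + 33.433 = 61.433 sabins.
Reduction = 10 log₁₀(A_after/A_before) = 10 log₁₀(2.1940) = 3.4 dB.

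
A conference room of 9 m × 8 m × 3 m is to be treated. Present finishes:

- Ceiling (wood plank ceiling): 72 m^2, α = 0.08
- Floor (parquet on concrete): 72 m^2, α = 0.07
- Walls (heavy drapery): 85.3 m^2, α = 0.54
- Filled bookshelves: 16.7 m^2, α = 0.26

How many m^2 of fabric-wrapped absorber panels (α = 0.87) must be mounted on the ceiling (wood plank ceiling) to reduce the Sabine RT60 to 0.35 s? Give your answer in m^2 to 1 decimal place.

48.3

Summing Sᵢαᵢ: 5.760 + 5.040 + 46.062 + 4.342 → A₁ = 61.204 sabins.
Required A₂ = 0.161·216/0.35 = 99.360 sabins.
Absorption to add: 99.360 − 61.204 = 38.156 sabins.
Each m^2 of panel replacing the ceiling (wood plank ceiling) adds (0.87 − 0.08) = 0.79 sabins.
Area = ΔA/Δα = 38.156/0.79 = 48.3 m^2.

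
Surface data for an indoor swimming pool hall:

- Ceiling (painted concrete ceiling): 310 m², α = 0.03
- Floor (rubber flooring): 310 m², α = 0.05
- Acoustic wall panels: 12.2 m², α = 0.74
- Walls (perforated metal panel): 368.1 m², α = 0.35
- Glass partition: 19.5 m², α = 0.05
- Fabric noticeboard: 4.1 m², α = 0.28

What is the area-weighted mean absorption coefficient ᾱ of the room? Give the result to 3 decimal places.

0.161

S = Σ Sᵢ = 310 + 310 + 12.2 + 368.1 + 19.5 + 4.1 = 1023.9 m².
Weighted sum Σ Sα = 164.786.
ᾱ = A/S = 0.161.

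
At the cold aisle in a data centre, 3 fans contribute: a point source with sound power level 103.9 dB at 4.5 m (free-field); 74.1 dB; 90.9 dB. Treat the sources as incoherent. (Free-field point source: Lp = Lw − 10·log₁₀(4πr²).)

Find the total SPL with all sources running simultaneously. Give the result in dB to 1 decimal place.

91.3 dB

Source at 4.5 m: Lp = 103.9 − 10·log₁₀(4π·4.5²) = 103.9 − 10·log₁₀(254.469) = 79.8 dB.
Σ 10^(Lᵢ/10) = 1.351e+09.
Combined level = 10 log₁₀(1.351e+09) = 91.3 dB.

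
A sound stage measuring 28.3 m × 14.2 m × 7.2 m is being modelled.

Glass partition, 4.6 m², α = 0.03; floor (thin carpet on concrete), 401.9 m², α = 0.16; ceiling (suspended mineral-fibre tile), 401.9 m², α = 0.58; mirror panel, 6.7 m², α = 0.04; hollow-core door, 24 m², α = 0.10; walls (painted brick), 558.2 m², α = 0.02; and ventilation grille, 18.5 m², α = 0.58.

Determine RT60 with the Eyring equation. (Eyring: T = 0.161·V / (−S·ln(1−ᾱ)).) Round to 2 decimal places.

Total surface area S = 4.6 + 401.9 + 401.9 + 6.7 + 24 + 558.2 + 18.5 = 1415.8 m².
Absorption A = 4.6·0.03 + 401.9·0.16 + 401.9·0.58 + 6.7·0.04 + 24·0.10 + 558.2·0.02 + 18.5·0.58 = 322.106 sabins.
Mean coefficient ᾱ = A/S = 0.2275.
Eyring denominator: −S ln(1−ᾱ) = 365.451.
V = 28.3 × 14.2 × 7.2 = 2893.392 m³.
T = 0.161·V/[−S·ln(1−ᾱ)] = 0.161·2893.392/365.451 = 1.27 s.

1.27 seconds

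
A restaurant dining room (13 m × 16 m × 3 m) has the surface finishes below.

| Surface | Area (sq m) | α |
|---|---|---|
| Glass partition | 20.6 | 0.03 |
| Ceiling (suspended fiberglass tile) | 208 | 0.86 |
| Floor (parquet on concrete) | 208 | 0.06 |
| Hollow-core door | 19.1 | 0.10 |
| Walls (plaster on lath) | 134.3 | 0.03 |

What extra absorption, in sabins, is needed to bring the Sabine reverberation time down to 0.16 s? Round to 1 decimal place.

Total absorption A₁ = 20.6*0.03 + 208*0.86 + 208*0.06 + 19.1*0.10 + 134.3*0.03
  = 0.618 + 178.880 + 12.480 + 1.910 + 4.029 = 197.917 sq m sabins.
Target A₂ = 0.161·624/0.16 = 627.900 sabins (V = 624 m³).
Shortfall: 627.900 − 197.917 = 430.0 sabins.

430.0 sabins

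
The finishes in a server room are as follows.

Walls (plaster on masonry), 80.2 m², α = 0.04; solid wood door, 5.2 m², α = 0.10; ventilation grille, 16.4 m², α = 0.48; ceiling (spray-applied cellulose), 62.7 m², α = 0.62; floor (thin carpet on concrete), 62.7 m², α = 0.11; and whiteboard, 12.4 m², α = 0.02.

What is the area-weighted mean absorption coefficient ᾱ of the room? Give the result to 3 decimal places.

Total surface area S = 239.6 m².
Σ(Sᵢαᵢ) = 80.2·0.04 + 5.2·0.10 + 16.4·0.48 + 62.7·0.62 + 62.7·0.11 + 12.4·0.02 = 57.619.
ᾱ = A/S = 0.240.

0.240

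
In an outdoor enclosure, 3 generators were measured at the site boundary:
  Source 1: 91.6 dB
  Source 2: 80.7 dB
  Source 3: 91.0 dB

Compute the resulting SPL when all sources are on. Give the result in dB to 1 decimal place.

94.5 dB

Sum in the linear (power) domain: Σ 10^(Lᵢ/10) = 10^(91.6/10) + 10^(80.7/10) + 10^(91.0/10) = 2.822e+09.
L_total = 10·log₁₀(2.822e+09) = 94.5 dB.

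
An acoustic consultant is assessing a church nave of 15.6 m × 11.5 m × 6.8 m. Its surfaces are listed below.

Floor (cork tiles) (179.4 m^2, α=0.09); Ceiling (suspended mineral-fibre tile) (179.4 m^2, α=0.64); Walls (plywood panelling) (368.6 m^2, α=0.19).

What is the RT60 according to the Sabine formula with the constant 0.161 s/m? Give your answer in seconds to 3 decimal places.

0.977 seconds

Equivalent absorption area: A = 179.4×0.09 + 179.4×0.64 + 368.6×0.19 = 200.996 m^2.
V = 15.6·11.5·6.8 = 1219.92 m³.
Sabine: RT60 = 0.161 × 1219.92 / 200.996 = 0.977 s.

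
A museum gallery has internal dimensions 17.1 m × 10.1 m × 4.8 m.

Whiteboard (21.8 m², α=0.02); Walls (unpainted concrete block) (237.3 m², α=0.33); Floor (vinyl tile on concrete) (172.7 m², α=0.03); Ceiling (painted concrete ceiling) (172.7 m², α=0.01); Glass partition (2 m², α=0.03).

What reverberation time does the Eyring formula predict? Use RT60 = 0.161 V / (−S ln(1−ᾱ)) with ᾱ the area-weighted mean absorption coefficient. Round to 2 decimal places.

S = Σ Sᵢ = 606.5 m².
Σ(Sᵢαᵢ) = 21.8·0.02 + 237.3·0.33 + 172.7·0.03 + 172.7·0.01 + 2·0.03 = 85.713.
ᾱ = 85.713 / 606.5 = 0.1413.
−S·ln(1−ᾱ) = −606.5 × ln(1 − 0.1413) = 92.392.
V = 17.1 × 10.1 × 4.8 = 829.008 m³.
RT60 = 0.161 × 829.008 / 92.392 = 1.44 s.

1.44 s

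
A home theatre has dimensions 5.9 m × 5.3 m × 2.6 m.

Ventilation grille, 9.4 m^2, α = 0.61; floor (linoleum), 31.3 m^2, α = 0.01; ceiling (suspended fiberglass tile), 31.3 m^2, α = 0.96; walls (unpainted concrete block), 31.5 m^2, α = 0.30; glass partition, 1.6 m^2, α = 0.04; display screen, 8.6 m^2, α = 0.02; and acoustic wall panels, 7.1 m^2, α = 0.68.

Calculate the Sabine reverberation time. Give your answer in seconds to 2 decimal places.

0.26 seconds

Total absorption A = 9.4×0.61 + 31.3×0.01 + 31.3×0.96 + 31.5×0.30 + 1.6×0.04 + 8.6×0.02 + 7.1×0.68
  = 5.734 + 0.313 + 30.048 + 9.450 + 0.064 + 0.172 + 4.828 = 50.609 m^2 sabins.
Volume V = 5.9 × 5.3 × 2.6 = 81.302 m³.
T = 0.161 V/A = 0.161·81.302/50.609 = 0.26 s.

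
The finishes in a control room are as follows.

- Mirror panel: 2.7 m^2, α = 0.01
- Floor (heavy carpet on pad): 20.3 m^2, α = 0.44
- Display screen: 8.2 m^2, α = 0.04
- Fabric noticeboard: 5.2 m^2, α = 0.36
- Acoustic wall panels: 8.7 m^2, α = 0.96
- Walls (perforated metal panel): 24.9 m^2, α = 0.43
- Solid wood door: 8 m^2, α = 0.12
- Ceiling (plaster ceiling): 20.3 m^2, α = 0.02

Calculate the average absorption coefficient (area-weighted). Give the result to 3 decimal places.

Total surface area S = 98.3 m^2.
Σ(Sᵢαᵢ) = 2.7*0.01 + 20.3*0.44 + 8.2*0.04 + 5.2*0.36 + 8.7*0.96 + 24.9*0.43 + 8*0.12 + 20.3*0.02 = 31.584.
ᾱ = A/S = 0.321.

0.321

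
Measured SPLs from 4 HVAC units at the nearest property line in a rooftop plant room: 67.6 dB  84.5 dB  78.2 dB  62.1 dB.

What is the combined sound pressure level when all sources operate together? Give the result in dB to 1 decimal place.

85.5 dB

Sum in the linear (power) domain: Σ 10^(Lᵢ/10) = 10^(67.6/10) + 10^(84.5/10) + 10^(78.2/10) + 10^(62.1/10) = 3.553e+08.
Combined level = 10 log₁₀(3.553e+08) = 85.5 dB.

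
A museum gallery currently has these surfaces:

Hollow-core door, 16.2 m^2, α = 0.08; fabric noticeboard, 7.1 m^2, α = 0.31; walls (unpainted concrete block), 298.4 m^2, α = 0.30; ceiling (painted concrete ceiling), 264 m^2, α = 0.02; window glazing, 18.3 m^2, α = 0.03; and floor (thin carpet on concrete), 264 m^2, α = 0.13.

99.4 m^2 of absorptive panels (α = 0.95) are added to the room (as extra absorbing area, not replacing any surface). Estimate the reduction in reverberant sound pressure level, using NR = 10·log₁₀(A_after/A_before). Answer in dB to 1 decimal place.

Total absorption A_before = 16.2×0.08 + 7.1×0.31 + 298.4×0.30 + 264×0.02 + 18.3×0.03 + 264×0.13
  = 1.296 + 2.201 + 89.520 + 5.280 + 0.549 + 34.320 = 133.166 m^2 sabins.
Added absorption = 99.4 × 0.95 = 94.430 sabins.
New total A_after = 227.596 sabins.
Reduction = 10 log₁₀(A_after/A_before) = 10 log₁₀(1.7091) = 2.3 dB.

2.3 dB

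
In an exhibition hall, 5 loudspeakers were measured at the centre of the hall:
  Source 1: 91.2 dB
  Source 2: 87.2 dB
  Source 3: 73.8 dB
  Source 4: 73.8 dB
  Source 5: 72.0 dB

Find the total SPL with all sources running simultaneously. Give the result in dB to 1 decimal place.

92.8 dB

Σ 10^(Lᵢ/10) = 1.907e+09.
Combined level = 10 log₁₀(1.907e+09) = 92.8 dB.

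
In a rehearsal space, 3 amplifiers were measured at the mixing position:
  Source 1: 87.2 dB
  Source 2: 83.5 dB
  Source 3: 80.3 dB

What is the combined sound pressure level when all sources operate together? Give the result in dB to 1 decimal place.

Sum in the linear (power) domain: Σ 10^(Lᵢ/10) = 10^(87.2/10) + 10^(83.5/10) + 10^(80.3/10) = 8.558e+08.
L_total = 10·log₁₀(8.558e+08) = 89.3 dB.

89.3 dB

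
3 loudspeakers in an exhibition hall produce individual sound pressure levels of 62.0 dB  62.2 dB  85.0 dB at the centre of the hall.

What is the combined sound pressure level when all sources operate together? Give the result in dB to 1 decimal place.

85.0 dB

Sum in the linear (power) domain: Σ 10^(Lᵢ/10) = 10^(62.0/10) + 10^(62.2/10) + 10^(85.0/10) = 3.195e+08.
Back to dB: 10·log₁₀ Σ = 85.0 dB.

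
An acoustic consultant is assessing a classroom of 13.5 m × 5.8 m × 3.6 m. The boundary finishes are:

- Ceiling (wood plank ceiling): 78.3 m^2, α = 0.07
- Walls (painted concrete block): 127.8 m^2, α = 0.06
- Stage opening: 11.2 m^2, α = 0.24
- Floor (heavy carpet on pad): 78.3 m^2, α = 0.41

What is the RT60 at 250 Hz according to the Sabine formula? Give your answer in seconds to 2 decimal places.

Equivalent absorption area: A = 78.3·0.07 + 127.8·0.06 + 11.2·0.24 + 78.3·0.41 = 47.940 m^2.
Room volume: 281.88 m³.
RT60 = 0.161 · V / A = 0.161 × 281.88 / 47.940 = 0.95 s.

0.95 seconds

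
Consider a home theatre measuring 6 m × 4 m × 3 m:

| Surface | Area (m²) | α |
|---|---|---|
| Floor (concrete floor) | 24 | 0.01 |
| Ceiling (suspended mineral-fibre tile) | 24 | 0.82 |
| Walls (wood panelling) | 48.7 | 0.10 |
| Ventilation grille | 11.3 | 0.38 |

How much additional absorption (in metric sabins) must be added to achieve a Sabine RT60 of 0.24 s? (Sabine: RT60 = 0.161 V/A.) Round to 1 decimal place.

19.2 sabins

Total absorption A₁ = 24*0.01 + 24*0.82 + 48.7*0.10 + 11.3*0.38
  = 0.240 + 19.680 + 4.870 + 4.294 = 29.084 m² sabins.
V = 72 m³. Required absorption A₂ = 0.161 × 72 / 0.24 = 48.300 sabins.
Additional absorption ΔA = 48.300 − 29.084 = 19.2 sabins.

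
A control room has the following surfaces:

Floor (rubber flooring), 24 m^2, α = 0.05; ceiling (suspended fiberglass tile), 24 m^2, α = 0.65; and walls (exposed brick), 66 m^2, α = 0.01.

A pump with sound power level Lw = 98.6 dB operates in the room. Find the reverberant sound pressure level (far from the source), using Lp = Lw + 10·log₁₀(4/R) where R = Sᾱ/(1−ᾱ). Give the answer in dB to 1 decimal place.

A = 17.460 sabins; S = 114.0 m^2.
ᾱ = 0.1532, so room constant R = A/(1−ᾱ) = 20.619 m^2.
Lp = 98.6 + 10·log₁₀(4/20.619) = 98.6 + (-7.12) = 91.5 dB.

91.5 dB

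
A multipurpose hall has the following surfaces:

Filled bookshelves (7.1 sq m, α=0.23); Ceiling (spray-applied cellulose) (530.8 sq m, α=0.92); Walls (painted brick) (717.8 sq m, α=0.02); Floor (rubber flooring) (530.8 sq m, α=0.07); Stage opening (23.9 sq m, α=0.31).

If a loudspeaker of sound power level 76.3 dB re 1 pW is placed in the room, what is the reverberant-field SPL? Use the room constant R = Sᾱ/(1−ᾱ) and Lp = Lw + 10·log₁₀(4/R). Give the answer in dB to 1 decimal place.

Σ(Sᵢαᵢ) = 7.1·0.23 + 530.8·0.92 + 717.8·0.02 + 530.8·0.07 + 23.9·0.31 = 548.890; total area S = 1810.4 sq m.
ᾱ = 0.3032, so room constant R = A/(1−ᾱ) = 787.730 sq m.
Lp = 76.3 + 10·log₁₀(4/787.730) = 76.3 + (-22.94) = 53.4 dB.

53.4 dB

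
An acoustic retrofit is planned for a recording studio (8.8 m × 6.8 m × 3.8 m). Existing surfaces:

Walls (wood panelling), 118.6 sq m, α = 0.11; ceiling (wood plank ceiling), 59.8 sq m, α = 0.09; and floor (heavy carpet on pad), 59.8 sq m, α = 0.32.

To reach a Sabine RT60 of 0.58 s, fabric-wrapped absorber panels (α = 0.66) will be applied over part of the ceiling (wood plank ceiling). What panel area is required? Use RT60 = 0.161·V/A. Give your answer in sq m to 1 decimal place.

A₁ = Σ Sᵢαᵢ = 118.6*0.11 + 59.8*0.09 + 59.8*0.32 = 37.564 sabins.
V = 227.392 m³. Target absorption A₂ = 0.161 × 227.392 / 0.58 = 63.121 sabins.
Absorption to add: 63.121 − 37.564 = 25.557 sabins.
Each sq m of panel replacing the ceiling (wood plank ceiling) adds (0.66 − 0.09) = 0.57 sabins.
Area = ΔA/Δα = 25.557/0.57 = 44.8 sq m.

44.8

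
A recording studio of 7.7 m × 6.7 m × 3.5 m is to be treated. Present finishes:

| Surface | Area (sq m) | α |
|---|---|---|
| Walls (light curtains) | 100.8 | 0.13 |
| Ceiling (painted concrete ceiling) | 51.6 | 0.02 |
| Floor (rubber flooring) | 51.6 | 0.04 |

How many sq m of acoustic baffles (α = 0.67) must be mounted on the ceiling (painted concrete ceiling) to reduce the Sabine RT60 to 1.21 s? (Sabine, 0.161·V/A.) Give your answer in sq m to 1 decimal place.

Summing Sᵢαᵢ: 13.104 + 1.032 + 2.064 → A₁ = 16.200 sabins.
V = 180.565 m³. Target absorption A₂ = 0.161 × 180.565 / 1.21 = 24.026 sabins.
Absorption to add: 24.026 − 16.200 = 7.826 sabins.
Net gain per sq m: Δα = 0.67 − 0.02 = 0.65.
Area = ΔA/Δα = 7.826/0.65 = 12.0 sq m.

12.0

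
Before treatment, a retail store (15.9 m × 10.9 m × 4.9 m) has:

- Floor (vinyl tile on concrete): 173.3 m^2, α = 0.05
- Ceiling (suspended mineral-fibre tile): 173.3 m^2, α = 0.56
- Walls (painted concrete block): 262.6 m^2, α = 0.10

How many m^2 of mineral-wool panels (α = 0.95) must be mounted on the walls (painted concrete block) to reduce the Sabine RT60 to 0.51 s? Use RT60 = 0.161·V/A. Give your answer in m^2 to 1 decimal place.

160.1

Total absorption A₁ = 173.3×0.05 + 173.3×0.56 + 262.6×0.10
  = 8.665 + 97.048 + 26.260 = 131.973 m^2 sabins.
V = 849.219 m³. Target absorption A₂ = 0.161 × 849.219 / 0.51 = 268.087 sabins.
ΔA needed = 268.087 − 131.973 = 136.114 sabins.
Net gain per m^2: Δα = 0.95 − 0.10 = 0.85.
Area = ΔA/Δα = 136.114/0.85 = 160.1 m^2.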